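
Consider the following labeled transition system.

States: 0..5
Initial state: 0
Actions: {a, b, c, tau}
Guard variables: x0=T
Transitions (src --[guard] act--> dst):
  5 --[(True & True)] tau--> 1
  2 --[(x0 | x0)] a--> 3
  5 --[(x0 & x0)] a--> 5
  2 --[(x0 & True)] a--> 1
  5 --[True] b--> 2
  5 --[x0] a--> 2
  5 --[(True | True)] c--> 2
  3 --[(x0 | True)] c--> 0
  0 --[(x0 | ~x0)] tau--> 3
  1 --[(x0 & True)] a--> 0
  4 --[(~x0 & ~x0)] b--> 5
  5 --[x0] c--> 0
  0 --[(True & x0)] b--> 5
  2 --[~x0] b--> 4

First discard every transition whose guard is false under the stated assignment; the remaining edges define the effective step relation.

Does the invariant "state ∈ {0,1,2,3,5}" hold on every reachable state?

Allowed set {0,1,2,3,5}
Reachable = {0,1,2,3,5}
  0: ✓
  1: ✓
  2: ✓
  3: ✓
  5: ✓

Answer: INVARIANT HOLDS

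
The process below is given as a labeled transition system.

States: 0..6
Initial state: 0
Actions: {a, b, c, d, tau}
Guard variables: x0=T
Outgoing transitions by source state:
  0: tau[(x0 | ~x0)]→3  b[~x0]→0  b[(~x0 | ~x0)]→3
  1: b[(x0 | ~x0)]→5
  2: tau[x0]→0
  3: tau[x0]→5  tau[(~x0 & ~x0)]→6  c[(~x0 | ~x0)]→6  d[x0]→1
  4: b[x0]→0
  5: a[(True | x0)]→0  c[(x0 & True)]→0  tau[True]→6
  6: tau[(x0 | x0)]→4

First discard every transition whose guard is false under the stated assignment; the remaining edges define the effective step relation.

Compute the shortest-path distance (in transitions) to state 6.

Answer: 3

Working:
Breadth-first toward 6:
  L0 = {0}
  L1 = {3}
  L2 = {1,5}
  L3 = {6}
first hit 6 at d=3 via tau·tau·tau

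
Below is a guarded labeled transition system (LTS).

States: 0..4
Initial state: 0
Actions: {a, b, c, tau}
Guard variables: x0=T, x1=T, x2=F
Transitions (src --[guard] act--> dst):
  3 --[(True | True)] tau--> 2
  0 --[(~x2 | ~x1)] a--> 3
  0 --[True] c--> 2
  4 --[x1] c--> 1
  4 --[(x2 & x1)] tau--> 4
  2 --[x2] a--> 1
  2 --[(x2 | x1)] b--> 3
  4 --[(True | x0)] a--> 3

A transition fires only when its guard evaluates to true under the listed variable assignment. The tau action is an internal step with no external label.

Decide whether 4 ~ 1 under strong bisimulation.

Refine partition for ~:
  P[0] = {{0,1,2,3,4}}
  P[1] = {{0,4},{1},{2},{3}}
  P[2] = {{0},{1},{2},{3},{4}}
stable after 3 split(s): 5 block(s)
class of 4: {4}; class of 1: {1}

Answer: NOT BISIMILAR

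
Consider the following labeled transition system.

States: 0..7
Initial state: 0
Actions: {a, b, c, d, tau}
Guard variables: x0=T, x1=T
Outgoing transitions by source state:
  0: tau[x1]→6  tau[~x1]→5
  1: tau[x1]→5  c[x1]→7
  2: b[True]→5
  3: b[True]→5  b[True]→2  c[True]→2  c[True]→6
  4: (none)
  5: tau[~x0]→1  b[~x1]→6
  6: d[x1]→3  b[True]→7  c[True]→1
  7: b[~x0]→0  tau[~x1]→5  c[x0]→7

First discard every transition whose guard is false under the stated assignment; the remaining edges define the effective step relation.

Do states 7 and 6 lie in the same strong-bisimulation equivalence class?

Answer: NOT BISIMILAR

Trace:
Bisimulation quotient by refinement:
  round 0: {{0,1,2,3,4,5,6,7}}
  round 1: {{0},{1},{2},{3},{4,5},{6},{7}}
Fixed point at round 2; 7 class(es).
class of 7: {7}; class of 6: {6}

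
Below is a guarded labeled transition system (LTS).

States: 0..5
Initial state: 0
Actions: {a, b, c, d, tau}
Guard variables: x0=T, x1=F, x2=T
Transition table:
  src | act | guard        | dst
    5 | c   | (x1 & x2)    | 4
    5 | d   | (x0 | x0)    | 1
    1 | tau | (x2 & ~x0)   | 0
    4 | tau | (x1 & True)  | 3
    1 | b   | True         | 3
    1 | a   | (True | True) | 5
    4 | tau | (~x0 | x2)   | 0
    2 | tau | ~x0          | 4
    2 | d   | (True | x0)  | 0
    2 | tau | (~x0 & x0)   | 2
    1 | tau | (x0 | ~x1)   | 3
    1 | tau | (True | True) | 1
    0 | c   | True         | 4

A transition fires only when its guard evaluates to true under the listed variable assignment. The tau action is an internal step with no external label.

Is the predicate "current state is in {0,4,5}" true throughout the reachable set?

Safe = {0,4,5}
R = {0,4}
  0: safe
  4: safe

Answer: INVARIANT HOLDS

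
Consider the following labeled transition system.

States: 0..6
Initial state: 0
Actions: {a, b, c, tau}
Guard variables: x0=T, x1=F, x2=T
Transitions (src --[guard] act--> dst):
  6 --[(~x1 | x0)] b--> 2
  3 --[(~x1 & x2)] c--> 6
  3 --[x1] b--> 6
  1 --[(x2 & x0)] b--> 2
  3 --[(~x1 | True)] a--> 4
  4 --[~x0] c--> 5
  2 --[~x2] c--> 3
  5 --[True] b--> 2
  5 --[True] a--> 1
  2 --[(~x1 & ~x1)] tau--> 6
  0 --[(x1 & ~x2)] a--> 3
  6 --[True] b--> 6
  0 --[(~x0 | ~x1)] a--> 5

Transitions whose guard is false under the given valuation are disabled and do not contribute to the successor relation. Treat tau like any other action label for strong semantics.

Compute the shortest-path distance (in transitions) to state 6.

Answer: 3

Working:
Layered search for 6:
  depth 0: {0}
  depth 1: {5}
  depth 2: {1,2}
  depth 3: {6}
first hit 6 at d=3 via a·b·tau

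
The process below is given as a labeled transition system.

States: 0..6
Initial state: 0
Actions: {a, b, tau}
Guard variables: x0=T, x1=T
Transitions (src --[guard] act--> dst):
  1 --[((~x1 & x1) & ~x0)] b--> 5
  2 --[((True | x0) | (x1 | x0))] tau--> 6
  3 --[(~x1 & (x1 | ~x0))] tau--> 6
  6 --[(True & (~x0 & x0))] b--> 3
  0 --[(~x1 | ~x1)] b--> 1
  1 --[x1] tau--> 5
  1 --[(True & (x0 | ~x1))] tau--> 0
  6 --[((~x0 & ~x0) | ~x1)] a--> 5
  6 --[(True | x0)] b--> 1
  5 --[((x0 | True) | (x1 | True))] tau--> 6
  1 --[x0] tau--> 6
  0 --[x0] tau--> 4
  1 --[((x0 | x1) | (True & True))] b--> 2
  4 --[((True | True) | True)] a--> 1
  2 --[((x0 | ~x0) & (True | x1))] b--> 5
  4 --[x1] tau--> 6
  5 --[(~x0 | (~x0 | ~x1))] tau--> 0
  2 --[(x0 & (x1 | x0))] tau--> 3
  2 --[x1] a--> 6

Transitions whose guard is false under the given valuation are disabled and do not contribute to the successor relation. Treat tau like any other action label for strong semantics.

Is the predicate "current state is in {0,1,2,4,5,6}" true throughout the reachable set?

Allowed set {0,1,2,4,5,6}
Reachable = {0,1,2,3,4,5,6}
  0: ok
  1: ok
  2: ok
  3: outside
  4: ok
  5: ok
  6: ok
counterexample path to 3: tau·a·b·tau

Answer: INVARIANT VIOLATED at state 3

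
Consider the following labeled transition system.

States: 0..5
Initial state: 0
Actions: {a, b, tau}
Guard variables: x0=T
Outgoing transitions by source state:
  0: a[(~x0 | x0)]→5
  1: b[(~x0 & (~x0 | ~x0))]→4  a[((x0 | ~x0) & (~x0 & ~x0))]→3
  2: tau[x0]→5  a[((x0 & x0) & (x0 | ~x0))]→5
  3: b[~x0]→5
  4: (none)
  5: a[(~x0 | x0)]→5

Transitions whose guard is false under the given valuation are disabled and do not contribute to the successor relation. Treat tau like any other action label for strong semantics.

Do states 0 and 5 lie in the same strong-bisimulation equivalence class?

Compute ~ classes (split until stable):
  P[0] = {{0,1,2,3,4,5}}
  P[1] = {{0,5},{1,3,4},{2}}
3 equivalence class(es) (converged in 2)
0∈{0,5}, 5∈{0,5}

Answer: BISIMILAR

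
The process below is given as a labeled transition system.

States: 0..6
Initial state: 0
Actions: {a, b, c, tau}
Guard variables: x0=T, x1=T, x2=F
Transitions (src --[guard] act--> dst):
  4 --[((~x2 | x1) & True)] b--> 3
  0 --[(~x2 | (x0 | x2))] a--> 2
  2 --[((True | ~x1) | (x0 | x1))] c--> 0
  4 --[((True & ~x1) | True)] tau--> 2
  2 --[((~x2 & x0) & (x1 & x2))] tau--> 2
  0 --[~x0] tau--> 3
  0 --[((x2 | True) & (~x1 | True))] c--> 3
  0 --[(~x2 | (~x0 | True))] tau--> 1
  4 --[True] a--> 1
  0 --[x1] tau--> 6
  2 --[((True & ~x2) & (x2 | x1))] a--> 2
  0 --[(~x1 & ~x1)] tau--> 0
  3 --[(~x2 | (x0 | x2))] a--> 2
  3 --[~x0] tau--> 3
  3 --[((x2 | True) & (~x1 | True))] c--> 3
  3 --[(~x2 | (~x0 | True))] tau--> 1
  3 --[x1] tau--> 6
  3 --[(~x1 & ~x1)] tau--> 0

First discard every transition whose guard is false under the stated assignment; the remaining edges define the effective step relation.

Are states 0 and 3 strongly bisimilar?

Answer: BISIMILAR

Trace:
Bisimulation quotient by refinement:
  round 0: {{0,1,2,3,4,5,6}}
  round 1: {{0,3},{1,5,6},{2},{4}}
4 equivalence class(es) (converged in 2)
0∈{0,3}, 3∈{0,3}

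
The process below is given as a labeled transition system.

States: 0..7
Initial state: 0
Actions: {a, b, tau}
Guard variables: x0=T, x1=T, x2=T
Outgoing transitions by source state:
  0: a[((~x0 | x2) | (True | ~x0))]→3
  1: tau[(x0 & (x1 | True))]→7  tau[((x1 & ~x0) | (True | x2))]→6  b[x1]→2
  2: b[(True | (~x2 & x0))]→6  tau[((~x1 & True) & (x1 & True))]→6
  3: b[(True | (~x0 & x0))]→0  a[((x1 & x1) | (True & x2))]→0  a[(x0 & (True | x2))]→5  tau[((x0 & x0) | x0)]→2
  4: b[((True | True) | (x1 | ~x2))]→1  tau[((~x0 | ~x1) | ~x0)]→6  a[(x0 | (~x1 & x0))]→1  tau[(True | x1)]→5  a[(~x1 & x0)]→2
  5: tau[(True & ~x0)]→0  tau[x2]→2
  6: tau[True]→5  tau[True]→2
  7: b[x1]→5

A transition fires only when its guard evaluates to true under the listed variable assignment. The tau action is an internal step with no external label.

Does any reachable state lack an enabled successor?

Answer: DEADLOCK-FREE

Analysis:
Reach set: {0,2,3,5,6}
  0: a→3  [1 exit(s)]
  2: b→6  [1 exit(s)]
  3: a→0  a→5  b→0  tau→2  [4 exit(s)]
  5: tau→2  [1 exit(s)]
  6: tau→2  tau→5  [2 exit(s)]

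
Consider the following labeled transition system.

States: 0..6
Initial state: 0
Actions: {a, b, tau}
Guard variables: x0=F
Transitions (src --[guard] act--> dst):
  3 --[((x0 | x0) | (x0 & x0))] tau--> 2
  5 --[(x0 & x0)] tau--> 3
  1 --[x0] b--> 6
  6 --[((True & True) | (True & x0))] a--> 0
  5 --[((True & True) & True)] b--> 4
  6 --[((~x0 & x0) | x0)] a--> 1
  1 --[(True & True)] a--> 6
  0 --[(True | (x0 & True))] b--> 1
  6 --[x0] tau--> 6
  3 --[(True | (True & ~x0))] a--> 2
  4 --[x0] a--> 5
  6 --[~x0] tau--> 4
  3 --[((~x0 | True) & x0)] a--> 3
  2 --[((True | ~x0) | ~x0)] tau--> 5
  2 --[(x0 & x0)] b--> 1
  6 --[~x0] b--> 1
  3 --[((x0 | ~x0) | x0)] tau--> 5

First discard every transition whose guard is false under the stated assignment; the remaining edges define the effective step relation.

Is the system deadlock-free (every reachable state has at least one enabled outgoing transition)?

Answer: DEADLOCK at state 4

Trace:
Reach set: {0,1,4,6}
  0: b→1  [1 out]
  1: a→6  [1 out]
  4: ∅  [no exit]
  6: a→0  b→1  tau→4  [3 out]
Path to 4: b·a·tau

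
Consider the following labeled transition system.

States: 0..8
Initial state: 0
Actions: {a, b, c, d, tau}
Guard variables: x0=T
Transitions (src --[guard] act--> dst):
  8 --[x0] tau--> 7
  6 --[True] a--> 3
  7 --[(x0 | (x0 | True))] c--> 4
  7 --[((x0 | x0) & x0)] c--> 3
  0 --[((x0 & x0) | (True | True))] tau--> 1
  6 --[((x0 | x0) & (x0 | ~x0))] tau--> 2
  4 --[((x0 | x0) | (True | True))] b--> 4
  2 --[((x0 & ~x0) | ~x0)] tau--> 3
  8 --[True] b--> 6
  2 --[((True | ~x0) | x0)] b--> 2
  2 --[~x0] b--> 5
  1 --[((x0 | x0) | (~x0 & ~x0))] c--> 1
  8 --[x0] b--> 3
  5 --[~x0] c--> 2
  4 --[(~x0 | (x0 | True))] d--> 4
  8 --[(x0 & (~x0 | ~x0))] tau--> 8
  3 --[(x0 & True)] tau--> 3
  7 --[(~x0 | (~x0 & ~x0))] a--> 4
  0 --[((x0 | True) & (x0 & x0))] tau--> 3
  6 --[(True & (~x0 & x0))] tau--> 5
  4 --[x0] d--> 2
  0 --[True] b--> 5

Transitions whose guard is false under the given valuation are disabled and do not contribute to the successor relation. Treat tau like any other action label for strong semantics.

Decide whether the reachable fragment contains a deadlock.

Answer: DEADLOCK at state 5

Working:
R = {0,1,3,5}
  0: b→5  tau→1  tau→3  [3 out]
  1: c→1  [1 out]
  3: tau→3  [1 out]
  5: ∅  [deadlock]
witness 5: b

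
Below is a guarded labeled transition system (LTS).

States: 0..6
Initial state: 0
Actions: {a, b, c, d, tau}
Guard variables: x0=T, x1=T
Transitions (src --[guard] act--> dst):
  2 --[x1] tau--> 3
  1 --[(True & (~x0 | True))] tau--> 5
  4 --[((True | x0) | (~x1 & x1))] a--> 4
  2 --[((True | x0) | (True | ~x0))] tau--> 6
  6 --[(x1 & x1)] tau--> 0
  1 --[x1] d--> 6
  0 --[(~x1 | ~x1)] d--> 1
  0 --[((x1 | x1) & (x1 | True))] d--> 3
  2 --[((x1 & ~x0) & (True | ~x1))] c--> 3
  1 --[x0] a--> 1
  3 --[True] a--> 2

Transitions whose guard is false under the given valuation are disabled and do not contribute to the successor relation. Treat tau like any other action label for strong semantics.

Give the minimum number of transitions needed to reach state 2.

Layered search for 2:
  Layer 0: {0}
  Layer 1: {3}
  Layer 2: {2}
depth(2)=2, e.g. d·a

Answer: 2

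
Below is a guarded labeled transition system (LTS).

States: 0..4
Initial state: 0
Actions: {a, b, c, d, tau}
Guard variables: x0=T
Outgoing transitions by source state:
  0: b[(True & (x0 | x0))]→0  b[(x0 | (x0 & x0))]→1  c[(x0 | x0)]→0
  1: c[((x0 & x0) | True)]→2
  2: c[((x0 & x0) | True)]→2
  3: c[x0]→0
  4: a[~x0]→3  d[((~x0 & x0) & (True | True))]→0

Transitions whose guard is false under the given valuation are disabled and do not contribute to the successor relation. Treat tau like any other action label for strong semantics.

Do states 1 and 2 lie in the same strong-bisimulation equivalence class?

Answer: BISIMILAR

Trace:
Compute ~ classes (split until stable):
  P[0] = {{0,1,2,3,4}}
  P[1] = {{0},{1,2,3},{4}}
  P[2] = {{0},{1,2},{3},{4}}
stable after 3 split(s): 4 block(s)
class of 1: {1,2}; class of 2: {1,2}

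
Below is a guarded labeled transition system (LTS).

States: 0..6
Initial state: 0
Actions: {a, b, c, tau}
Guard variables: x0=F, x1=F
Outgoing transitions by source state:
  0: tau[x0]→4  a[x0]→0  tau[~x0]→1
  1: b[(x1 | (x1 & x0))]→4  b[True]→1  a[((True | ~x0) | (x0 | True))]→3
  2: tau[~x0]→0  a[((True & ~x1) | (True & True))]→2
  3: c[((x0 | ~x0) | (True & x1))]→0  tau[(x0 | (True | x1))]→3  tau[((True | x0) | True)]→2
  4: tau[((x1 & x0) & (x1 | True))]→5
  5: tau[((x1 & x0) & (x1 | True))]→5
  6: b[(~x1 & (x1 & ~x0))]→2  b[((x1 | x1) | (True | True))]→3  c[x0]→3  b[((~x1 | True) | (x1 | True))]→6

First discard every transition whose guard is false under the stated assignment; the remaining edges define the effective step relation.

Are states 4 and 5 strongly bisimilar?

Answer: BISIMILAR

Working:
Refine partition for ~:
  P[0] = {{0,1,2,3,4,5,6}}
  P[1] = {{0},{1},{2},{3},{4,5},{6}}
Fixed point at round 2; 6 class(es).
4∈{4,5}, 5∈{4,5}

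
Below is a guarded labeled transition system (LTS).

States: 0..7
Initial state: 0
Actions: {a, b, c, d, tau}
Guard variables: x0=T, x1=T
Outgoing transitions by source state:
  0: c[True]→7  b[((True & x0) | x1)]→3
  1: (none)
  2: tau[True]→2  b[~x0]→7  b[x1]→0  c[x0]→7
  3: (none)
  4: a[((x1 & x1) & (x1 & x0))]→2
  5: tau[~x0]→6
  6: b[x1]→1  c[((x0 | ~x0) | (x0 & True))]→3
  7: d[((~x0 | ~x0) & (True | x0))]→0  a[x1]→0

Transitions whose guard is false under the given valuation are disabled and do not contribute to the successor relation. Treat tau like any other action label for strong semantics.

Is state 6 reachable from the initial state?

Answer: UNREACHABLE

Working:
Guard filter leaves 9 enabled edge(s).
Layer 0: {0}
Layer 1: {3,7}  cumulative {0,3,7}
Reachable = {0,3,7}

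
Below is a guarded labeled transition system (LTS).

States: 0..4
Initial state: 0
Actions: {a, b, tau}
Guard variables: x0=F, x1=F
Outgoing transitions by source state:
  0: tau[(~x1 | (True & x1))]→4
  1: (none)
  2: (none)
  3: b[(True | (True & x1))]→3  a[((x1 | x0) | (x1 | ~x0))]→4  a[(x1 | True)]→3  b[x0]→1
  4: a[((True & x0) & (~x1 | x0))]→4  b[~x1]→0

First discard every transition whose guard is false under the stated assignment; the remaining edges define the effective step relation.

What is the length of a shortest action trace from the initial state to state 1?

Breadth-first toward 1:
  Layer 0: {0}
  Layer 1: {4}
1 never appears.

Answer: UNREACHABLE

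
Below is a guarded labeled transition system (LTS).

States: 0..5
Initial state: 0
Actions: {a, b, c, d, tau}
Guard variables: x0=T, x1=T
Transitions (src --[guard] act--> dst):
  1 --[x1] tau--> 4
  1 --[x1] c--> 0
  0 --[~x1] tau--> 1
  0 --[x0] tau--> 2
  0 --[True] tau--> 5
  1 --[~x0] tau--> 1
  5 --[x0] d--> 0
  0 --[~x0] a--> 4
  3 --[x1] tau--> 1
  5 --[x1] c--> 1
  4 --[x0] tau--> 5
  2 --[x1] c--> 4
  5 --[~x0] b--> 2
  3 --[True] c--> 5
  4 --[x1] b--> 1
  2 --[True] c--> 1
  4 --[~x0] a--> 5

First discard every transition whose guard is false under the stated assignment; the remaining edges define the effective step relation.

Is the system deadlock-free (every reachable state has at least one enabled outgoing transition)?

Answer: DEADLOCK-FREE

Working:
Reachable = {0,1,2,4,5}
  0: tau→2  tau→5  [2 exit(s)]
  1: c→0  tau→4  [2 exit(s)]
  2: c→1  c→4  [2 exit(s)]
  4: b→1  tau→5  [2 exit(s)]
  5: c→1  d→0  [2 exit(s)]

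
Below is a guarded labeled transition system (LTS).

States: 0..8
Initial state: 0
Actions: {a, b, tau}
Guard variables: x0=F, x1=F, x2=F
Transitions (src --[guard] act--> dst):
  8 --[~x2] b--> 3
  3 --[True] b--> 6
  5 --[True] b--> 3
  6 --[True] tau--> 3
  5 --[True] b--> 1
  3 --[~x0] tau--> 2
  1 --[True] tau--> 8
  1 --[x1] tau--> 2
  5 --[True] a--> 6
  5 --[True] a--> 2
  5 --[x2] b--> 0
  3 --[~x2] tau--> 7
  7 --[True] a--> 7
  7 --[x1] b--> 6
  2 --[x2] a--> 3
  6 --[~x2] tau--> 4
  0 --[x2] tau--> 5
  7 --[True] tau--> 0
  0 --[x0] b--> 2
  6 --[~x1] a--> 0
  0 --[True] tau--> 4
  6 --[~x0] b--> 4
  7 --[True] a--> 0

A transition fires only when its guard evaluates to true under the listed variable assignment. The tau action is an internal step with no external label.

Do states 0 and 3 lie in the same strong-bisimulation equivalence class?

Answer: NOT BISIMILAR

Analysis:
Compute ~ classes (split until stable):
  π0 = {{0,1,2,3,4,5,6,7,8}}
  π1 = {{0,1},{2,4},{3},{5},{6},{7},{8}}
  π2 = {{0},{1},{2,4},{3},{5},{6},{7},{8}}
8 equivalence class(es) (converged in 3)
class of 0: {0}; class of 3: {3}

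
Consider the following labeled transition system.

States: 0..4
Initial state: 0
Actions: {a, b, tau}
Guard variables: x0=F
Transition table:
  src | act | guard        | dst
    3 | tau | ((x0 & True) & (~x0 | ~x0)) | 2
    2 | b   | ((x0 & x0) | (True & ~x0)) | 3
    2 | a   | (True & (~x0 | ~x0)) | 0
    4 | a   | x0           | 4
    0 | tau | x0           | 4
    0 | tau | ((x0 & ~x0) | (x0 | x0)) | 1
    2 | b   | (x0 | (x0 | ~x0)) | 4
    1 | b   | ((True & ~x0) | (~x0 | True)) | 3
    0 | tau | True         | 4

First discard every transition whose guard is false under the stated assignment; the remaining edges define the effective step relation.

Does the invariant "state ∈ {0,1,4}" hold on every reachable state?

Answer: INVARIANT HOLDS

Trace:
Allowed set {0,1,4}
Reach set: {0,4}
  0: safe
  4: safe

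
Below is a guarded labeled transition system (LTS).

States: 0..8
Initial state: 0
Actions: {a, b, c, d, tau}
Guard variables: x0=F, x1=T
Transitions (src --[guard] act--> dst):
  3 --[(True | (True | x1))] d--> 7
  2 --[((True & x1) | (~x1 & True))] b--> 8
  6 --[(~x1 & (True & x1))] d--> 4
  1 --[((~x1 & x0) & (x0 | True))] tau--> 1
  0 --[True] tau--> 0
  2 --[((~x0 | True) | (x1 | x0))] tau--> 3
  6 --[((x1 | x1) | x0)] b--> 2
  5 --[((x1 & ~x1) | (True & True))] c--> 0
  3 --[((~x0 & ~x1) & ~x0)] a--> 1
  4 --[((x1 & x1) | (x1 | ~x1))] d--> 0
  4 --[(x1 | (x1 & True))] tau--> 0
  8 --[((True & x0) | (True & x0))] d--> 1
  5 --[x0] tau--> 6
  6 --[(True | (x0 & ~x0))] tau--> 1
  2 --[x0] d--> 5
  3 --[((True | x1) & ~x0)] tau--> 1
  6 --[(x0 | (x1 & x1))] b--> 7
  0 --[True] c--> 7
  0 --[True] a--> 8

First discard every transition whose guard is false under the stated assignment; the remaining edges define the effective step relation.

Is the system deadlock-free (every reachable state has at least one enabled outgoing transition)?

Answer: DEADLOCK at state 7

Analysis:
Reachable = {0,7,8}
  0: a→8  c→7  tau→0  [3 exit(s)]
  7: ∅  [deadlock]
  8: ∅  [deadlock]
witness 7: c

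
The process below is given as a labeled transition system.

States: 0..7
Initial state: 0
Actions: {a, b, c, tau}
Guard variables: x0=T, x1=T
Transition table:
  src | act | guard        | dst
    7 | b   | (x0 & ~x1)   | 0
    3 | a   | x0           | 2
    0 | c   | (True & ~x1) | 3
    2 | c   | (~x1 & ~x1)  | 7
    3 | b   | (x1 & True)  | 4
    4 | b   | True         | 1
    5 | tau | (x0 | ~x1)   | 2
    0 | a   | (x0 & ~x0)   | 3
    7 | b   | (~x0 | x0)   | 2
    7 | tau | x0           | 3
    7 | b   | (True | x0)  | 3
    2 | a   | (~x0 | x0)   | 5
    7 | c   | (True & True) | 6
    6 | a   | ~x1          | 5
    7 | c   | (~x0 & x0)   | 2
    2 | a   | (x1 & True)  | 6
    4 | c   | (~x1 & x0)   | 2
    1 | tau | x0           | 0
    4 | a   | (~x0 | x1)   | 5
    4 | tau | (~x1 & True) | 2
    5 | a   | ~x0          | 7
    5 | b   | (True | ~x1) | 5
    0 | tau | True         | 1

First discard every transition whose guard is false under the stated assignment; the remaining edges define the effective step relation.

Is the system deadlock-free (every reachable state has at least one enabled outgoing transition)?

Reach set: {0,1}
  0: tau→1  [deg 1]
  1: tau→0  [deg 1]

Answer: DEADLOCK-FREE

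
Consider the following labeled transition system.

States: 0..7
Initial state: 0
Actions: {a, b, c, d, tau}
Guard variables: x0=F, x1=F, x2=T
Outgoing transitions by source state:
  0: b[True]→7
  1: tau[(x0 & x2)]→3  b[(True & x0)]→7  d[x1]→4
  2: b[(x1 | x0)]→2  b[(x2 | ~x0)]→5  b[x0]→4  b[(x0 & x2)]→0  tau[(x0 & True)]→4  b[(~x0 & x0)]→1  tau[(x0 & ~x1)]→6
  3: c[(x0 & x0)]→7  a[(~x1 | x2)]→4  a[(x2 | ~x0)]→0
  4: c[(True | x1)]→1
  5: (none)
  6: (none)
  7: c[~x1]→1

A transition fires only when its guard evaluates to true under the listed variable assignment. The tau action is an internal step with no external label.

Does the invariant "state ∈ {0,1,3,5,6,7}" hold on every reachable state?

Safe = {0,1,3,5,6,7}
Reachable = {0,1,7}
  0: safe
  1: safe
  7: safe

Answer: INVARIANT HOLDS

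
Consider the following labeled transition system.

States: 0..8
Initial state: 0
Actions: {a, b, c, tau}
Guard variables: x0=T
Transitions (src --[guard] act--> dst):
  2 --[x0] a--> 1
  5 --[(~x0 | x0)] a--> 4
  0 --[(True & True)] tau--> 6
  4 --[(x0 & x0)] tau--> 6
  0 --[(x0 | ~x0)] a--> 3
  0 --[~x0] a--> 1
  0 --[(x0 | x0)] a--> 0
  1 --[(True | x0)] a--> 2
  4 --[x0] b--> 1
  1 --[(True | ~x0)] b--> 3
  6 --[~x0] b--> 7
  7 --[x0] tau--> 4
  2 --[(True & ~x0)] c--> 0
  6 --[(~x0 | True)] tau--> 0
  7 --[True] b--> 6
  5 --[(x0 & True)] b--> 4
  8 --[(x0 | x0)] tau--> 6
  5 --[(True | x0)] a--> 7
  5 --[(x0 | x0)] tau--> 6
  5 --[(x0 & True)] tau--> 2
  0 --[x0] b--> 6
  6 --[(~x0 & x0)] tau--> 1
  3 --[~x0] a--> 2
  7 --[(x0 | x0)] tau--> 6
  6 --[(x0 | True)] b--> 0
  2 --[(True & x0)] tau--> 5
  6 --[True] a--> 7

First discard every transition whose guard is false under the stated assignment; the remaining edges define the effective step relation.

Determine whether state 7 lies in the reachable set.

Answer: REACHABLE

Working:
Guard filter leaves 22 enabled edge(s).
Layer 0: {0}
Layer 1: {3,6}  total {0,3,6}
Layer 2: {7}  total {0,3,6,7}
Layer 3: {4}  total {0,3,4,6,7}
Layer 4: {1}  total {0,1,3,4,6,7}
Layer 5: {2}  total {0,1,2,3,4,6,7}
Layer 6: {5}  total {0,1,2,3,4,5,6,7}
R = {0,1,2,3,4,5,6,7}
trace reaching 7: tau·a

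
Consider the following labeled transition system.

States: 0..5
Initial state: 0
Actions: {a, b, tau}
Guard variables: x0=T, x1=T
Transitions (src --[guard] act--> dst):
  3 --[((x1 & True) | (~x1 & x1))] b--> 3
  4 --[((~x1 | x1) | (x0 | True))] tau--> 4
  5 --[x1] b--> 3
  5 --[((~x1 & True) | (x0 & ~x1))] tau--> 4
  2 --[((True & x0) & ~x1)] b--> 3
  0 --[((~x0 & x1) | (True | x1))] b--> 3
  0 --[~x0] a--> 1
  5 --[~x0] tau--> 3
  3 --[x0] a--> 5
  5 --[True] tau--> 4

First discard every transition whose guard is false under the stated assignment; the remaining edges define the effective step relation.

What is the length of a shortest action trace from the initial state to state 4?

Layered search for 4:
  L0 = {0}
  L1 = {3}
  L2 = {5}
  L3 = {4}
first hit 4 at d=3 via b·a·tau

Answer: 3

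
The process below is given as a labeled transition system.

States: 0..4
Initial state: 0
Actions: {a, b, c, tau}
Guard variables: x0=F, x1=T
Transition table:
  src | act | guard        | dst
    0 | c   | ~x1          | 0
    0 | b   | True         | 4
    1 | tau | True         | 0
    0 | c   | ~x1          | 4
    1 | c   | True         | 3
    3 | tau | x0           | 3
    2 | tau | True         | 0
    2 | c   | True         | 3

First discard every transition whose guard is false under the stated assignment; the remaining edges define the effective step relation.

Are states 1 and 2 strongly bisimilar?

Answer: BISIMILAR

Trace:
Bisimulation quotient by refinement:
  π0 = {{0,1,2,3,4}}
  π1 = {{0},{1,2},{3,4}}
stable after 2 split(s): 3 block(s)
class of 1: {1,2}; class of 2: {1,2}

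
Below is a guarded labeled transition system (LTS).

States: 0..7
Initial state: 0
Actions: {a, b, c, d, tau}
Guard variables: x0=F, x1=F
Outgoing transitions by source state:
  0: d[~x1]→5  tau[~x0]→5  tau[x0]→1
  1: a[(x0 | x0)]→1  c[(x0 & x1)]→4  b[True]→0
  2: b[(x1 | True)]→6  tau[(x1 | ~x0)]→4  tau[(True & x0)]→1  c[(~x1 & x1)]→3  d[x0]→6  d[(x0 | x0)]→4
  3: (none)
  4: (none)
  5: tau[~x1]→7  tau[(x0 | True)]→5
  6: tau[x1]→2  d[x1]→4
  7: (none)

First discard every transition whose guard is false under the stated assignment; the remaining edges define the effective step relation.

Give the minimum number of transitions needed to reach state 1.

BFS to 1:
  Layer 0: {0}
  Layer 1: {5}
  Layer 2: {7}
1 never appears.

Answer: UNREACHABLE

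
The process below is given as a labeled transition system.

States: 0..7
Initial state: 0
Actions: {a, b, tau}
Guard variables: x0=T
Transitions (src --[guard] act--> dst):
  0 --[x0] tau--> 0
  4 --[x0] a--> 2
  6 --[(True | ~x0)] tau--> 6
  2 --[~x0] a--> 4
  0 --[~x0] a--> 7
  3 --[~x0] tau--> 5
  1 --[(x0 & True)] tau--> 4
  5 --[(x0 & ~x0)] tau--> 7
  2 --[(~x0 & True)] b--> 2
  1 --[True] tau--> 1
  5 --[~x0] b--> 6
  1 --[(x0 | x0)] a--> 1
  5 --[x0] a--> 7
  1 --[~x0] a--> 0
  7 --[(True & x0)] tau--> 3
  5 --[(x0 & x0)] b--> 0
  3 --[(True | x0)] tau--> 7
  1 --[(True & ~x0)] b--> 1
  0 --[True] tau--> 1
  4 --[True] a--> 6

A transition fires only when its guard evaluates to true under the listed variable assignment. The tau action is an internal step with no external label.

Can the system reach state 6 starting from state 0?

Answer: REACHABLE

Analysis:
After dropping false guards: 12 live edges.
Layer 0: {0}
Layer 1: {1}  total {0,1}
Layer 2: {4}  total {0,1,4}
Layer 3: {2,6}  total {0,1,2,4,6}
R = {0,1,2,4,6}
trace reaching 6: tau·tau·a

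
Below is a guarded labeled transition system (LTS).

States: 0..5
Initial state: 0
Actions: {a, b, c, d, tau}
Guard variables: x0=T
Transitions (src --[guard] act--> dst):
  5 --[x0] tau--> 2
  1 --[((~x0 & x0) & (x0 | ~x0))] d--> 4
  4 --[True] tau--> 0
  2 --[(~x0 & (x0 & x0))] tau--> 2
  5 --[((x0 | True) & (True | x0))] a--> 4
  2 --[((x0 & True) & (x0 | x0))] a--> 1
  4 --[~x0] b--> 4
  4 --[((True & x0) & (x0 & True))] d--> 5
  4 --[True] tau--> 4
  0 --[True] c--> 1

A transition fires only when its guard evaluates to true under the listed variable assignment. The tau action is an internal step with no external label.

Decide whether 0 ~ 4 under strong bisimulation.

Bisimulation quotient by refinement:
  π0 = {{0,1,2,3,4,5}}
  π1 = {{0},{1,3},{2},{4},{5}}
Fixed point at round 2; 5 class(es).
class of 0: {0}; class of 4: {4}

Answer: NOT BISIMILAR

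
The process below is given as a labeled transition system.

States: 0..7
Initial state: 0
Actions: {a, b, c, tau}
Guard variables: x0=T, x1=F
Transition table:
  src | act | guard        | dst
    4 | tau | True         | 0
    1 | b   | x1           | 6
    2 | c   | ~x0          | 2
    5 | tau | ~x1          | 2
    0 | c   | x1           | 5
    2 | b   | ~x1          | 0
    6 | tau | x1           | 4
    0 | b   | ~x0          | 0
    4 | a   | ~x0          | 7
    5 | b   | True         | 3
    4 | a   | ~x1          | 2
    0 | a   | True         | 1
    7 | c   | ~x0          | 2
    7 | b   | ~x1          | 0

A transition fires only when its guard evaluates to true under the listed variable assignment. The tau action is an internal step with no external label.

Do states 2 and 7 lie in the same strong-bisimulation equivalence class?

Bisimulation quotient by refinement:
  π0 = {{0,1,2,3,4,5,6,7}}
  π1 = {{0},{1,3,6},{2,7},{4},{5}}
stable after 2 split(s): 5 block(s)
class of 2: {2,7}; class of 7: {2,7}

Answer: BISIMILAR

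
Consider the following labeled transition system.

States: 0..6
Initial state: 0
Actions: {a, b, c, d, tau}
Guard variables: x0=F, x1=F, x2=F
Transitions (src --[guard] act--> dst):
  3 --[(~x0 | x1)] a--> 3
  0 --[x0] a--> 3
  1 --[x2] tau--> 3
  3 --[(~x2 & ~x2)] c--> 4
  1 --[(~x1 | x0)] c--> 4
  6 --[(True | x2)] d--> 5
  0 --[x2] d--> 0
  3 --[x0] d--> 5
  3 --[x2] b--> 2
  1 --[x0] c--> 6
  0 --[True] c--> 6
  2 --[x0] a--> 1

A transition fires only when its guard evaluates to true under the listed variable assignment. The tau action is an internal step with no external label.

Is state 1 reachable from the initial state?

Answer: UNREACHABLE

Trace:
After dropping false guards: 5 live edges.
L0 = {0}
L1 = {6}  cumulative {0,6}
L2 = {5}  cumulative {0,5,6}
Reach set: {0,5,6}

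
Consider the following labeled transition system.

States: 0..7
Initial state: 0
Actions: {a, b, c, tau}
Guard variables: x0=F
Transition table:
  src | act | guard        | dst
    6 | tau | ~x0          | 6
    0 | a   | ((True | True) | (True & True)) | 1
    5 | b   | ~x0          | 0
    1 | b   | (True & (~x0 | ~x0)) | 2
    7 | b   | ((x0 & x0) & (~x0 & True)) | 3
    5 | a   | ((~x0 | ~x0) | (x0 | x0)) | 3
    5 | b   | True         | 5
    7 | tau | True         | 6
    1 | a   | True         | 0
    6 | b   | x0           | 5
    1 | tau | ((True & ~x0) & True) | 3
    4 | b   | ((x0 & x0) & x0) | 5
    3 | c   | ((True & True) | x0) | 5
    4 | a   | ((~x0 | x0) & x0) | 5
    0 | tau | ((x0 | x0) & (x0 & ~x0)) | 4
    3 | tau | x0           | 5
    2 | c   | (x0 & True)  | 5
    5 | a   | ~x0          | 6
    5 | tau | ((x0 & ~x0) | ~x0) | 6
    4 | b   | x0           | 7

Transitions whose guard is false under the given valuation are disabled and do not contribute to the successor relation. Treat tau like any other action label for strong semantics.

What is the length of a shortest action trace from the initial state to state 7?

Answer: UNREACHABLE

Trace:
BFS to 7:
  Layer 0: {0}
  Layer 1: {1}
  Layer 2: {2,3}
  Layer 3: {5}
  Layer 4: {6}
7 never appears.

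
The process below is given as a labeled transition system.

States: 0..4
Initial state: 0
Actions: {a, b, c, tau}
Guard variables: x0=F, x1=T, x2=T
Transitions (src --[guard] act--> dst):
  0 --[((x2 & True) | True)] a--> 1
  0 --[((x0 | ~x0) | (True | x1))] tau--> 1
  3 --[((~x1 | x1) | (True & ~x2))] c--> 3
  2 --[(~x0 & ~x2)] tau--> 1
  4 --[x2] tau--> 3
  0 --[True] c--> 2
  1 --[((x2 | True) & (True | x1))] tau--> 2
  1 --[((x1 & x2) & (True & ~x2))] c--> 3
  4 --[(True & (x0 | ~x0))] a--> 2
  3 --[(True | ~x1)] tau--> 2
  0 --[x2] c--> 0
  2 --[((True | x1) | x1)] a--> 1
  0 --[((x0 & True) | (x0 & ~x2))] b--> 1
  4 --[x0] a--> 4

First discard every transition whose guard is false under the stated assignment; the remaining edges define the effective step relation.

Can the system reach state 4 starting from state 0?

After dropping false guards: 10 live edges.
Layer 0: {0}
Layer 1: {1,2}  now seen {0,1,2}
R = {0,1,2}

Answer: UNREACHABLE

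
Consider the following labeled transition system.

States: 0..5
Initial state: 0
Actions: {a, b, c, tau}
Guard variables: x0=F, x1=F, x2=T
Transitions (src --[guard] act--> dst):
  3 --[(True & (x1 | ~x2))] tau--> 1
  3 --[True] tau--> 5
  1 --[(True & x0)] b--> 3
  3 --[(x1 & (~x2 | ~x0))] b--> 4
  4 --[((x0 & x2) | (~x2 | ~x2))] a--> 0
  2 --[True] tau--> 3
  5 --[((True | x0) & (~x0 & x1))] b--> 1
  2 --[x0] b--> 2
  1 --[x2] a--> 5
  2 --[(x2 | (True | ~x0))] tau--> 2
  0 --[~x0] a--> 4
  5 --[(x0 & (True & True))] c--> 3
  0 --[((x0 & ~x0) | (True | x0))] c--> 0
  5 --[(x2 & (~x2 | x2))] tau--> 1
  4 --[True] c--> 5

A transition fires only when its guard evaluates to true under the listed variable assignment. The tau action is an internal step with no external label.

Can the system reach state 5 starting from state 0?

Guard filter leaves 8 enabled edge(s).
depth 0: {0}
depth 1: {4}  total {0,4}
depth 2: {5}  total {0,4,5}
depth 3: {1}  total {0,1,4,5}
Reach set: {0,1,4,5}
witness 5: a·c

Answer: REACHABLE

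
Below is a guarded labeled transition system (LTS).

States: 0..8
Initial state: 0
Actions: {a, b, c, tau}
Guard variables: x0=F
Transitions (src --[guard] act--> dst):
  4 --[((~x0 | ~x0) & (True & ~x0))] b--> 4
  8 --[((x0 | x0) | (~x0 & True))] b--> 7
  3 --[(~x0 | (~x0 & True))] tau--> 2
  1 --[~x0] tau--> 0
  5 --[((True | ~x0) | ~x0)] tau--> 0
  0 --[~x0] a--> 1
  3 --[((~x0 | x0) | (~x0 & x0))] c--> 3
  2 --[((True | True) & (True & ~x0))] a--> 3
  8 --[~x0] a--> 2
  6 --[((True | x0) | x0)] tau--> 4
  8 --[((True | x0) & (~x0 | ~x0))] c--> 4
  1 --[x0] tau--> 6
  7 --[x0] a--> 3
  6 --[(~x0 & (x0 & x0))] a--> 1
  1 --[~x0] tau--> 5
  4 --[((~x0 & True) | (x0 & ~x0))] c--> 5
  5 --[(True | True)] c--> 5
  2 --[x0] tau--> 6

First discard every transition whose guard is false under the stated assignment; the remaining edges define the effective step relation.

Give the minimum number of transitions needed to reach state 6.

Layered search for 6:
  Layer 0: {0}
  Layer 1: {1}
  Layer 2: {5}
6 never appears.

Answer: UNREACHABLE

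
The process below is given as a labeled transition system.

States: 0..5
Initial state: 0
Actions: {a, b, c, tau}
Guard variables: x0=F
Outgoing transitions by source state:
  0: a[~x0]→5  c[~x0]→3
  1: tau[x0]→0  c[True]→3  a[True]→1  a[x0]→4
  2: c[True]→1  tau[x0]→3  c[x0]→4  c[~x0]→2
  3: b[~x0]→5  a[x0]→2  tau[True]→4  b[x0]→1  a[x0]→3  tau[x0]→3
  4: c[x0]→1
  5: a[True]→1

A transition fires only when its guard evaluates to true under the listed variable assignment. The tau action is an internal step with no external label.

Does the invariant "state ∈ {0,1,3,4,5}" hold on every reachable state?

Answer: INVARIANT HOLDS

Trace:
Allowed set {0,1,3,4,5}
Reachable = {0,1,3,4,5}
  0: ok
  1: ok
  3: ok
  4: ok
  5: ok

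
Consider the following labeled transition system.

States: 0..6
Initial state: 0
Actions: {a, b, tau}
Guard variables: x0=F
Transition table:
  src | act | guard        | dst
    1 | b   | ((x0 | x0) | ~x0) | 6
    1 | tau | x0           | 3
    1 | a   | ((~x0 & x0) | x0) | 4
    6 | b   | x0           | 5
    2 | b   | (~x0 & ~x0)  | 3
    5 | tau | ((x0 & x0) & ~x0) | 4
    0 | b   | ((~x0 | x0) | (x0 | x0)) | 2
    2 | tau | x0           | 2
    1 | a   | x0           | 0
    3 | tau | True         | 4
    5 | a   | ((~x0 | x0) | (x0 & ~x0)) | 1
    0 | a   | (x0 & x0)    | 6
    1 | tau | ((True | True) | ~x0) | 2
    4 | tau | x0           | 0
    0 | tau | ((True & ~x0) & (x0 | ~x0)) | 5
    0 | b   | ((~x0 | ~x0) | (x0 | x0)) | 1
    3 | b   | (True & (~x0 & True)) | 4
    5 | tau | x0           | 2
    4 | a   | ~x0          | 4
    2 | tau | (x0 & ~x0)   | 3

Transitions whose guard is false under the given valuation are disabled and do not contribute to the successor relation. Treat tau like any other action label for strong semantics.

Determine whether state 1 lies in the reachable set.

Answer: REACHABLE

Trace:
Guard filter leaves 10 enabled edge(s).
Layer 0: {0}
Layer 1: {1,2,5}  cumulative {0,1,2,5}
Layer 2: {3,6}  cumulative {0,1,2,3,5,6}
Layer 3: {4}  cumulative {0,1,2,3,4,5,6}
Reach set: {0,1,2,3,4,5,6}
Path to 1: b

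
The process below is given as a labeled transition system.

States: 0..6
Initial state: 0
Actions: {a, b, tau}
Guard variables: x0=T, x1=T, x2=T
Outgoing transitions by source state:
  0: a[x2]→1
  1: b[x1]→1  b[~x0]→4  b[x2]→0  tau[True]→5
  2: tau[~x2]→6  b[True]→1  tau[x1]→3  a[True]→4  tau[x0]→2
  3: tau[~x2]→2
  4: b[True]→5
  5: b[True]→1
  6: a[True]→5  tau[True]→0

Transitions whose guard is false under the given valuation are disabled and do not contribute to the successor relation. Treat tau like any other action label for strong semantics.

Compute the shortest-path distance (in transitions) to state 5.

Layered search for 5:
  depth 0: {0}
  depth 1: {1}
  depth 2: {5}
5 enters at depth 2; path a·tau

Answer: 2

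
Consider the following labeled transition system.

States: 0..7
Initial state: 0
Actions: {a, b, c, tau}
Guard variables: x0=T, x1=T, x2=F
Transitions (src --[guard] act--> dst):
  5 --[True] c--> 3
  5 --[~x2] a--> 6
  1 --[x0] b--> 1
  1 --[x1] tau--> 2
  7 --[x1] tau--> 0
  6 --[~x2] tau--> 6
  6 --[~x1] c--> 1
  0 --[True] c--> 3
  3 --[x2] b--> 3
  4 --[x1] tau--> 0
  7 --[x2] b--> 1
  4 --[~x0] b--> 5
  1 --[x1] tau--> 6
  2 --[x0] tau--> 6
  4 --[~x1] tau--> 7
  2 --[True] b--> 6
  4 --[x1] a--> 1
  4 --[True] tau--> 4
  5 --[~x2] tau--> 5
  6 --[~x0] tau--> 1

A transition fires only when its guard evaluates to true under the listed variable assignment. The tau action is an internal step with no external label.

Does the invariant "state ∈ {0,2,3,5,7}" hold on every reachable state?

Inv-set: {0,2,3,5,7}
R = {0,3}
  0: ok
  3: ok

Answer: INVARIANT HOLDS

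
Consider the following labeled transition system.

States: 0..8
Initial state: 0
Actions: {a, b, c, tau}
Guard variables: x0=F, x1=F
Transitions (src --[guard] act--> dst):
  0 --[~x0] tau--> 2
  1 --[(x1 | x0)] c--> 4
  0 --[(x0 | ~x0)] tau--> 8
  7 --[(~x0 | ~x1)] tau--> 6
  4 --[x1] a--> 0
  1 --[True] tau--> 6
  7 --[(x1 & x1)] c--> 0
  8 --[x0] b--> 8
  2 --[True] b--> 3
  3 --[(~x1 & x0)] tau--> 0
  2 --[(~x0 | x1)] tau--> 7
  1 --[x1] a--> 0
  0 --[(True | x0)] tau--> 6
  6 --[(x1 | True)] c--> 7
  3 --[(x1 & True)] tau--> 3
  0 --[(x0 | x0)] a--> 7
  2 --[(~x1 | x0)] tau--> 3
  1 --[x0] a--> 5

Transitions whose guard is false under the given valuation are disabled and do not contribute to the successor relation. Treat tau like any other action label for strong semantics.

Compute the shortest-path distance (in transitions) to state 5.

Breadth-first toward 5:
  depth 0: {0}
  depth 1: {2,6,8}
  depth 2: {3,7}
5 never appears.

Answer: UNREACHABLE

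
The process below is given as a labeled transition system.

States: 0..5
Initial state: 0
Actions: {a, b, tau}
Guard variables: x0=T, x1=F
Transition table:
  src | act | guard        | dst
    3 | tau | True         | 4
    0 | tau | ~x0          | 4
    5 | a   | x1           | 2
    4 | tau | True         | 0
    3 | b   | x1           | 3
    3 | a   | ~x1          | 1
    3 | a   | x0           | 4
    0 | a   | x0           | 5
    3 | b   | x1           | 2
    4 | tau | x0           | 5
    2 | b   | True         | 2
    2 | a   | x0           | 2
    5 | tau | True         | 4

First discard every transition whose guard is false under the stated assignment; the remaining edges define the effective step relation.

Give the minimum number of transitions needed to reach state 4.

Answer: 2

Working:
Layered search for 4:
  depth 0: {0}
  depth 1: {5}
  depth 2: {4}
depth(4)=2, e.g. a·tau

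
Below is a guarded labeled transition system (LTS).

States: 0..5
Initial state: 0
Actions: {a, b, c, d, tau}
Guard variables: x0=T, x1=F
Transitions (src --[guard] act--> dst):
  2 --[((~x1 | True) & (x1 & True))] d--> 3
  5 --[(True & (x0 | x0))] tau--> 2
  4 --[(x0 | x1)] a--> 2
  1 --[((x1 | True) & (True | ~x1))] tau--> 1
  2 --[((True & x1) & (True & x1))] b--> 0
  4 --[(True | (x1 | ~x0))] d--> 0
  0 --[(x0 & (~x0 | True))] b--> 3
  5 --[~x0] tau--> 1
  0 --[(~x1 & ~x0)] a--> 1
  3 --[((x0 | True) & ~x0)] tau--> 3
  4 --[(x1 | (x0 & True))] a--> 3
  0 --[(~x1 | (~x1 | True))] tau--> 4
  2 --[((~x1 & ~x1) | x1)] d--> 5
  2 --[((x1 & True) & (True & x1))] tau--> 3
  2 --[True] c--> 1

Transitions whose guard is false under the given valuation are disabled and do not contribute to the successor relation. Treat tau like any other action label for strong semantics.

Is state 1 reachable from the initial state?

Answer: REACHABLE

Trace:
9 transition(s) survive guard evaluation.
Layer 0: {0}
Layer 1: {3,4}  now seen {0,3,4}
Layer 2: {2}  now seen {0,2,3,4}
Layer 3: {1,5}  now seen {0,1,2,3,4,5}
Reach set: {0,1,2,3,4,5}
witness 1: tau·a·c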